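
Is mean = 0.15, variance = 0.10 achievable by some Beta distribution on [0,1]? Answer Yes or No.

Yes

A Beta with mean μ has variance μ(1−μ)/(α+β+1) < μ(1−μ).
Here μ(1−μ) = 0.15×0.85 = 0.1275, and 0.10 < 0.1275.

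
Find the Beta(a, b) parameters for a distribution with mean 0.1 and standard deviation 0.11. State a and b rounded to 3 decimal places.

a = 0.644, b = 5.794

Variance = 0.11² = 0.0121. The moment-matching identity a+b = μ(1−μ)/Var − 1 gives
a+b = 0.09/0.0121 − 1 = 6.4380, so a = μ·6.4380 = 0.644 and b = (1−μ)·6.4380 = 5.794.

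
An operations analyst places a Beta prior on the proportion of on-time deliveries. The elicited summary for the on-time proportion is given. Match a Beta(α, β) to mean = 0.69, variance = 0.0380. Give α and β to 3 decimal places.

Write ν = α+β; then α = μν and Var = μ(1−μ)/(ν+1).
ν = μ(1−μ)/Var − 1 = 0.2139/0.0380 − 1 = 4.6289.
α = 0.69·4.6289 = 3.194, β = 0.31·4.6289 = 1.435.

α = 3.194, β = 1.435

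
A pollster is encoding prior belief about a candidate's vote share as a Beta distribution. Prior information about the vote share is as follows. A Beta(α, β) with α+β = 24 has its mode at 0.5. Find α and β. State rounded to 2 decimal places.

For α,β>1 the mode is (α−1)/(α+β−2), so α = mode·(κ−2)+1 = 0.5×22+1 = 12.00.
And β = (1−mode)·(κ−2)+1 = 0.5×22+1 = 12.00.

α = 12.00, β = 12.00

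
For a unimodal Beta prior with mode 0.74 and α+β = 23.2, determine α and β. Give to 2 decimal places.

α = 16.69, β = 6.51

Since the density peak of Beta(α,β) is at (α−1)/(α+β−2),
α = 1 + 0.74(23.2−2) = 16.69 and β = 23.2 − 16.69 = 6.51.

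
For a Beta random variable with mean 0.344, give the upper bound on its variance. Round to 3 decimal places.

0.226

Var = μ(1−μ)/(α+β+1), which approaches μ(1−μ) as α+β → 0.
So the supremum is μ(1−μ) = 0.344×0.656 = 0.226.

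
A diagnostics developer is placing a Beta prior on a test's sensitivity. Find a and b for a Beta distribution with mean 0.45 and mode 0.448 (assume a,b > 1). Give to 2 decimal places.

a = 23.40, b = 28.60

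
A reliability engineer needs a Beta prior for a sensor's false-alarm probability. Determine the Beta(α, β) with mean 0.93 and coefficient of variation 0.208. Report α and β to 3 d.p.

σ = CV·μ = 0.208×0.93 = 0.19344, so σ² = 0.037419.
s+1 = μ(1−μ)/σ² = 0.0651/0.037419 = 1.7398, so s = α+β = 0.7398.
α = μs = 0.688, β = (1−μ)s = 0.052.

α = 0.688, β = 0.052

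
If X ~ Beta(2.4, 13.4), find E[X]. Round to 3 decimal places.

0.152

E[X] = α/(α+β) = 2.4/15.8 = 0.152.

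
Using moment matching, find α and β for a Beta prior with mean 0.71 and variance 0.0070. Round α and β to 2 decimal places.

α = 20.17, β = 8.24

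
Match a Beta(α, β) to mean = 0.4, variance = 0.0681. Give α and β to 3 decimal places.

α = 1.010, β = 1.515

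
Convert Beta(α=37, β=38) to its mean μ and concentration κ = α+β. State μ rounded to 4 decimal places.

μ = 0.4933, κ = 75

κ = α+β = 37+38 = 75; μ = α/κ = 37/75 = 0.4933.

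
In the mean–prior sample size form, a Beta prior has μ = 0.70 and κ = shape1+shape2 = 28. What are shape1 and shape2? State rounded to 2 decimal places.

Split κ in proportion μ : (1−μ): shape1 = 0.70·28 = 19.60, shape2 = 28 − 19.60 = 8.40.

shape1 = 19.60, shape2 = 8.40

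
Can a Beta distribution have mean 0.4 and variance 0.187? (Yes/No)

The Beta variance bound is σ² < μ(1−μ).
Here μ(1−μ) = 0.4×0.6 = 0.24, and 0.187 < 0.24.

Yes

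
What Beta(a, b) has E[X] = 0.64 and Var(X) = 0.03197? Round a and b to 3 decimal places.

a = 3.972, b = 2.234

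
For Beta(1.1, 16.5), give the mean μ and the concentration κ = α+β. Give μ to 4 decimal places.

μ = 0.0625, κ = 17.6

κ = α+β = 1.1+16.5 = 17.6; μ = α/κ = 1.1/17.6 = 0.0625.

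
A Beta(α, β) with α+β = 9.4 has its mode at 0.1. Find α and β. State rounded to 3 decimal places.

α = 1.740, β = 7.660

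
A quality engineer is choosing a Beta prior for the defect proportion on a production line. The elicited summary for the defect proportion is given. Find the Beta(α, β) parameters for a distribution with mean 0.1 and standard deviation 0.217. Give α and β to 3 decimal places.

σ² = 0.217² = 0.047089.
With s = α+β, Var = μ(1−μ)/(s+1), so s+1 = (0.1×0.9)/0.047089 = 1.9113 and s = 0.9113.
α = μs = 0.091, β = (1−μ)s = 0.820.

α = 0.091, β = 0.820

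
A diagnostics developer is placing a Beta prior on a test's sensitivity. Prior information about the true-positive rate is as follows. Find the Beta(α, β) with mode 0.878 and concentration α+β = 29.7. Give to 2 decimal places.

Since the density peak of Beta(α,β) is at (α−1)/(α+β−2),
α = 1 + 0.878(29.7−2) = 25.32 and β = 29.7 − 25.32 = 4.38.

α = 25.32, β = 4.38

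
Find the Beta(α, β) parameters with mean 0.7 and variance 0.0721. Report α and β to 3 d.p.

Write ν = α+β; then α = μν and Var = μ(1−μ)/(ν+1).
ν = μ(1−μ)/Var − 1 = 0.21/0.0721 − 1 = 1.9126.
α = 0.7·1.9126 = 1.339, β = 0.3·1.9126 = 0.574.

α = 1.339, β = 0.574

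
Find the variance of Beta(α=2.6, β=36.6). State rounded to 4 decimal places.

0.0015

α+β = 39.2 and αβ = 95.16, so Var = αβ/[(α+β)²(α+β+1)] = 95.16/61772.928 = 0.0015.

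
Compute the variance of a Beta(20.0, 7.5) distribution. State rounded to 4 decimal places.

0.0070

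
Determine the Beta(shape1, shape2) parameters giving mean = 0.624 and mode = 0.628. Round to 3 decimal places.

shape1 = 39.936, shape2 = 24.064

Let s = shape1+shape2. Mean gives shape1 = μs = 0.624s; mode gives (shape1−1)/(s−2) = 0.628.
Substituting: 0.624s − 1 = 0.628(s−2) = 0.628s − 1.256, so -0.004s = -0.256 and s = 64.0000.
Then shape1 = 0.624×64.0000 = 39.936 and shape2 = s−shape1 = 24.064.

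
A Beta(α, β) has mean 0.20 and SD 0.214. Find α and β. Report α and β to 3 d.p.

Variance = 0.214² = 0.045796. The moment-matching identity α+β = μ(1−μ)/Var − 1 gives
α+β = 0.1600/0.045796 − 1 = 2.4938, so α = μ·2.4938 = 0.499 and β = (1−μ)·2.4938 = 1.995.

α = 0.499, β = 1.995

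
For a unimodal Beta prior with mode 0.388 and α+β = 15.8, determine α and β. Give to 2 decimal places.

α = 6.35, β = 9.45

Mode = (α−1)/(κ−2) with κ = α+β, so α−1 = 0.388·13.8 = 5.35.
α = 6.35; β = κ − α = 9.45.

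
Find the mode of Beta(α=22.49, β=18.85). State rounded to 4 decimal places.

0.5463

The density x^(α−1)(1−x)^(β−1) is maximised at (α−1)/(α+β−2) = 21.49/39.34 = 0.5463.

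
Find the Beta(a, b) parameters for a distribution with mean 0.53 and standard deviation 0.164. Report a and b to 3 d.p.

a = 4.379, b = 3.883

First σ² = 0.026896. Setting a = μn, b = (1−μ)n with n = a+b,
μ(1−μ)/(n+1) = 0.026896 ⇒ n+1 = 0.2491/0.026896 = 9.2616 ⇒ n = 8.2616.
Hence a = 0.53×8.2616 = 4.379, b = 0.47×8.2616 = 3.883.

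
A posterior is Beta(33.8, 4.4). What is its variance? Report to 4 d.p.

0.0026

α+β = 38.2 and αβ = 148.72, so Var = αβ/[(α+β)²(α+β+1)] = 148.72/57202.208 = 0.0026.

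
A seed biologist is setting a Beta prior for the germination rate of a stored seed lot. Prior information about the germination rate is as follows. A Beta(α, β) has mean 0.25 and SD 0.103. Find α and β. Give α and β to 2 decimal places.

α = 4.17, β = 12.51

First σ² = 0.010609. Setting α = μn, β = (1−μ)n with n = α+β,
μ(1−μ)/(n+1) = 0.010609 ⇒ n+1 = 0.1875/0.010609 = 17.6737 ⇒ n = 16.6737.
Hence α = 0.25×16.6737 = 4.17, β = 0.75×16.6737 = 12.51.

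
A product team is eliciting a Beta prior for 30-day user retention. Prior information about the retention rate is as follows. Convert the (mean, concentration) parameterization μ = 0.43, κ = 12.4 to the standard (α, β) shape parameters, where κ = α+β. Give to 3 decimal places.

α = 5.332, β = 7.068

Split κ in proportion μ : (1−μ): α = 0.43·12.4 = 5.332, β = 12.4 − 5.332 = 7.068.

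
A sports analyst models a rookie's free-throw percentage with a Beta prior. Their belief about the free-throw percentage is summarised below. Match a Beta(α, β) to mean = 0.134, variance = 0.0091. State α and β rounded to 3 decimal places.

Let s = α+β. The Beta variance is μ(1−μ)/(s+1).
So s+1 = μ(1−μ)/σ² = (0.134×0.866)/0.0091 = 0.116044/0.0091 = 12.7521, giving s = 11.7521.
Then α = μs = 0.134×11.7521 = 1.575 and β = (1−μ)s = 0.866×11.7521 = 10.177.

α = 1.575, β = 10.177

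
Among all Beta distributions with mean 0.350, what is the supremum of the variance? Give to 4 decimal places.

For fixed mean μ the Beta variance is μ(1−μ)/(α+β+1), increasing as α+β decreases.
Its least upper bound (not attained) is μ(1−μ) = 0.350·0.650 = 0.2275.

0.2275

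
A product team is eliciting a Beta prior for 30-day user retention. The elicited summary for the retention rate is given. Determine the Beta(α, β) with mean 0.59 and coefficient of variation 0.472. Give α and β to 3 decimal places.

Var = (CV·μ)² = (0.472×0.59)² = 0.077551.
α+β = μ(1−μ)/Var − 1 = 0.2419/0.077551 − 1 = 2.1192.
Thus α = 0.59·2.1192 = 1.250 and β = 0.41·2.1192 = 0.869.

α = 1.250, β = 0.869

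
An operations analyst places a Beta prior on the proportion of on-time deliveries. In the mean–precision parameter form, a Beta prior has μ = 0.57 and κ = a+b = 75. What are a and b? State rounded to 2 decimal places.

a = 42.75, b = 32.25

Split κ in proportion μ : (1−μ): a = 0.57·75 = 42.75, b = 75 − 42.75 = 32.25.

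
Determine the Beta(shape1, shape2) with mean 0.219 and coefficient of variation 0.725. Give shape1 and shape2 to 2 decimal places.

shape1 = 1.27, shape2 = 4.52

Var = (CV·μ)² = (0.725×0.219)² = 0.025210.
shape1+shape2 = μ(1−μ)/Var − 1 = 0.171039/0.025210 − 1 = 5.7847.
Thus shape1 = 0.219·5.7847 = 1.27 and shape2 = 0.781·5.7847 = 4.52.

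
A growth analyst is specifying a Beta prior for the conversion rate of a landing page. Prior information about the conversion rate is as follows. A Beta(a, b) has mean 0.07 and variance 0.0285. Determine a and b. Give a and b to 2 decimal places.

a = 0.09, b = 1.19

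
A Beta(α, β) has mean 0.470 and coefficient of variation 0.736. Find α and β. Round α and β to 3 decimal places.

Var = (CV·μ)² = (0.736×0.470)² = 0.119661.
α+β = μ(1−μ)/Var − 1 = 0.249100/0.119661 − 1 = 1.0817.
Thus α = 0.470·1.0817 = 0.508 and β = 0.530·1.0817 = 0.573.

α = 0.508, β = 0.573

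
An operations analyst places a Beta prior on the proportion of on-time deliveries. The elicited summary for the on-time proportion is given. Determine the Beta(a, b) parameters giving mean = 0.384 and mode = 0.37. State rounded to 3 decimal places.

With s = a+b: μ = a/s and mode = (a−1)/(s−2). Eliminating a = μs,
μs − 1 = m(s−2) ⇒ s(μ−m) = 1−2m ⇒ s = 0.26/0.014 = 18.5714.
So a = μs = 7.131, b = (1−μ)s = 11.440.

a = 7.131, b = 11.440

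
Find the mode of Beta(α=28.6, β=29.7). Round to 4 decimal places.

0.4902

With α,β > 1, mode = (α−1)/(α+β−2) = 27.6/56.3 = 0.4902.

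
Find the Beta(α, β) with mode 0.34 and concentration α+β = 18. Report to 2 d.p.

α = 6.44, β = 11.56

Since the density peak of Beta(α,β) is at (α−1)/(α+β−2),
α = 1 + 0.34(18−2) = 6.44 and β = 18 − 6.44 = 11.56.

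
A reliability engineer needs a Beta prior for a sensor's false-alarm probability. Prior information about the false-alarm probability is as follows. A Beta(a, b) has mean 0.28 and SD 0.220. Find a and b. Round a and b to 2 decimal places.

a = 0.89, b = 2.28

σ² = 0.220² = 0.048400.
With s = a+b, Var = μ(1−μ)/(s+1), so s+1 = (0.28×0.72)/0.048400 = 4.1653 and s = 3.1653.
a = μs = 0.89, b = (1−μ)s = 2.28.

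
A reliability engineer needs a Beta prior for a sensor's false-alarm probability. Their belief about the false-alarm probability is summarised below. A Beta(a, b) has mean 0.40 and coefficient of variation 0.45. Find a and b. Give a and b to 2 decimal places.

σ = CV·μ = 0.45×0.40 = 0.18000, so σ² = 0.032400.
s+1 = μ(1−μ)/σ² = 0.2400/0.032400 = 7.4074, so s = a+b = 6.4074.
a = μs = 2.56, b = (1−μ)s = 3.84.

a = 2.56, b = 3.84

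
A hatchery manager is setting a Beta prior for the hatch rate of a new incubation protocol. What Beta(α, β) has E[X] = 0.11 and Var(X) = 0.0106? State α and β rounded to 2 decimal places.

α = 0.91, β = 7.33

By moment matching, α+β = μ(1−μ)/σ² − 1 = (0.11·0.89)/0.0106 − 1 = 9.2358 − 1 = 8.2358.
Since α/(α+β) = μ, α = 0.11·8.2358 = 0.91 and β = 0.89·8.2358 = 7.33.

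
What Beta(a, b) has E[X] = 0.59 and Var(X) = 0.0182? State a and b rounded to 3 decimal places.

By moment matching, a+b = μ(1−μ)/σ² − 1 = (0.59·0.41)/0.0182 − 1 = 13.2912 − 1 = 12.2912.
Since a/(a+b) = μ, a = 0.59·12.2912 = 7.252 and b = 0.41·12.2912 = 5.039.

a = 7.252, b = 5.039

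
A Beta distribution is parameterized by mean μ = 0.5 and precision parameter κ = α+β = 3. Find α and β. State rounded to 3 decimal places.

Split κ in proportion μ : (1−μ): α = 0.5·3 = 1.500, β = 3 − 1.500 = 1.500.

α = 1.500, β = 1.500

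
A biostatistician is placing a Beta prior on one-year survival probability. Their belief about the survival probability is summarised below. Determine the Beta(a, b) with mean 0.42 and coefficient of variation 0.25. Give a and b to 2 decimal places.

Var = (CV·μ)² = (0.25×0.42)² = 0.011025.
a+b = μ(1−μ)/Var − 1 = 0.2436/0.011025 − 1 = 21.0952.
Thus a = 0.42·21.0952 = 8.86 and b = 0.58·21.0952 = 12.24.

a = 8.86, b = 12.24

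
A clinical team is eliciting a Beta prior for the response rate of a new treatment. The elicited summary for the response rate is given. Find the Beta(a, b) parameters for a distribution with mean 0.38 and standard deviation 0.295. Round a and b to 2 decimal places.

σ² = 0.295² = 0.087025.
With s = a+b, Var = μ(1−μ)/(s+1), so s+1 = (0.38×0.62)/0.087025 = 2.7073 and s = 1.7073.
a = μs = 0.65, b = (1−μ)s = 1.06.

a = 0.65, b = 1.06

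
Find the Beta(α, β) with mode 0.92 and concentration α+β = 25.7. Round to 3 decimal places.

α = 22.804, β = 2.896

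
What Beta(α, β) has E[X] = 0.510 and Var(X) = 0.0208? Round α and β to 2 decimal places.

Write ν = α+β; then α = μν and Var = μ(1−μ)/(ν+1).
ν = μ(1−μ)/Var − 1 = 0.249900/0.0208 − 1 = 11.0144.
α = 0.510·11.0144 = 5.62, β = 0.490·11.0144 = 5.40.

α = 5.62, β = 5.40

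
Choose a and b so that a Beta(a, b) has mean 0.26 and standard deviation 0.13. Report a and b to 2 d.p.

a = 2.70, b = 7.68

First σ² = 0.0169. Setting a = μn, b = (1−μ)n with n = a+b,
μ(1−μ)/(n+1) = 0.0169 ⇒ n+1 = 0.1924/0.0169 = 11.3846 ⇒ n = 10.3846.
Hence a = 0.26×10.3846 = 2.70, b = 0.74×10.3846 = 7.68.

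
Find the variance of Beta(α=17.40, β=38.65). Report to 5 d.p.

Var = αβ/[(α+β)²(α+β+1)] = (17.40×38.65)/(56.05²×57.05) = 672.5100/179228.422625 = 0.00375.

0.00375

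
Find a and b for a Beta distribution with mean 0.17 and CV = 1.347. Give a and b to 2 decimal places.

σ = CV·μ = 1.347×0.17 = 0.22899, so σ² = 0.052436.
s+1 = μ(1−μ)/σ² = 0.1411/0.052436 = 2.6909, so s = a+b = 1.6909.
a = μs = 0.29, b = (1−μ)s = 1.40.

a = 0.29, b = 1.40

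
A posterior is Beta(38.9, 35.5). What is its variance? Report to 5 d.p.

0.00331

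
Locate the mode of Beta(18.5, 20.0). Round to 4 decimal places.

0.4795

With α,β > 1, mode = (α−1)/(α+β−2) = 17.5/36.5 = 0.4795.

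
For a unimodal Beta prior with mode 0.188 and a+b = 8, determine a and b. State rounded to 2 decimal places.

Since the density peak of Beta(a,b) is at (a−1)/(a+b−2),
a = 1 + 0.188(8−2) = 2.13 and b = 8 − 2.13 = 5.87.

a = 2.13, b = 5.87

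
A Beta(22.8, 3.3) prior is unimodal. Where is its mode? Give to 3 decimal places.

The density x^(α−1)(1−x)^(β−1) is maximised at (α−1)/(α+β−2) = 21.8/24.1 = 0.905.

0.905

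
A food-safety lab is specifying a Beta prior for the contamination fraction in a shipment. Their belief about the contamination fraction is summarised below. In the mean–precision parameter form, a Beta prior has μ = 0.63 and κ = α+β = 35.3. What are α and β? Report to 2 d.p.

α = 22.24, β = 13.06

Split κ in proportion μ : (1−μ): α = 0.63·35.3 = 22.24, β = 35.3 − 22.24 = 13.06.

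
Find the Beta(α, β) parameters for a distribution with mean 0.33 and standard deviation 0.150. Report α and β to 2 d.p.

α = 2.91, β = 5.91

First σ² = 0.022500. Setting α = μn, β = (1−μ)n with n = α+β,
μ(1−μ)/(n+1) = 0.022500 ⇒ n+1 = 0.2211/0.022500 = 9.8267 ⇒ n = 8.8267.
Hence α = 0.33×8.8267 = 2.91, β = 0.67×8.8267 = 5.91.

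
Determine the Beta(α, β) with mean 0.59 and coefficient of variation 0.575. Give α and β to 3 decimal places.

Var = (CV·μ)² = (0.575×0.59)² = 0.115091.
α+β = μ(1−μ)/Var − 1 = 0.2419/0.115091 − 1 = 1.1018.
Thus α = 0.59·1.1018 = 0.650 and β = 0.41·1.1018 = 0.452.

α = 0.650, β = 0.452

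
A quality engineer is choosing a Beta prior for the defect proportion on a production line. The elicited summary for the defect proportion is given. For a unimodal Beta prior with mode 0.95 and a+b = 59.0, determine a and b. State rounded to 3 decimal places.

a = 55.150, b = 3.850

For a,b>1 the mode is (a−1)/(a+b−2), so a = mode·(κ−2)+1 = 0.95×57.0+1 = 55.150.
And b = (1−mode)·(κ−2)+1 = 0.05×57.0+1 = 3.850.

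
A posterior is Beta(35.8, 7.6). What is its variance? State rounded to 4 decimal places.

Var = αβ/[(α+β)²(α+β+1)] = (35.8×7.6)/(43.4²×44.4) = 272.08/83630.064 = 0.0033.

0.0033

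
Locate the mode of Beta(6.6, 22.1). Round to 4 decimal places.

With α,β > 1, mode = (α−1)/(α+β−2) = 5.6/26.7 = 0.2097.

0.2097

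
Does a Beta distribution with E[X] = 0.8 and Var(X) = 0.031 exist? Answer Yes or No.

Yes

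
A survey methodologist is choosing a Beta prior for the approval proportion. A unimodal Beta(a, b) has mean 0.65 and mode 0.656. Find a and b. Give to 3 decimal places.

With s = a+b: μ = a/s and mode = (a−1)/(s−2). Eliminating a = μs,
μs − 1 = m(s−2) ⇒ s(μ−m) = 1−2m ⇒ s = -0.312/-0.006 = 52.0000.
So a = μs = 33.800, b = (1−μ)s = 18.200.

a = 33.800, b = 18.200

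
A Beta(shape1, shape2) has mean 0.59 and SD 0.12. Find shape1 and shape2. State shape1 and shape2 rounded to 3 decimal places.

shape1 = 9.321, shape2 = 6.477

σ² = 0.12² = 0.0144.
With s = shape1+shape2, Var = μ(1−μ)/(s+1), so s+1 = (0.59×0.41)/0.0144 = 16.7986 and s = 15.7986.
shape1 = μs = 9.321, shape2 = (1−μ)s = 6.477.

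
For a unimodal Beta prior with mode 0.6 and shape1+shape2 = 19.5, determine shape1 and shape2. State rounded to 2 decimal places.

For shape1,shape2>1 the mode is (shape1−1)/(shape1+shape2−2), so shape1 = mode·(κ−2)+1 = 0.6×17.5+1 = 11.50.
And shape2 = (1−mode)·(κ−2)+1 = 0.4×17.5+1 = 8.00.

shape1 = 11.50, shape2 = 8.00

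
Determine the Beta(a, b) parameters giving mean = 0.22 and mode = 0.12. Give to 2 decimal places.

a = 1.67, b = 5.93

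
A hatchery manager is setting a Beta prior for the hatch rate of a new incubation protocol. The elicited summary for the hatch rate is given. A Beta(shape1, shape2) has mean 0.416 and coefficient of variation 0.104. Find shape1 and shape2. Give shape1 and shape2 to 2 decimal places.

shape1 = 53.58, shape2 = 75.22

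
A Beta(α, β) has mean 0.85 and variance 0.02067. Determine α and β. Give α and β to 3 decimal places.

Let s = α+β. The Beta variance is μ(1−μ)/(s+1).
So s+1 = μ(1−μ)/σ² = (0.85×0.15)/0.02067 = 0.1275/0.02067 = 6.1684, giving s = 5.1684.
Then α = μs = 0.85×5.1684 = 4.393 and β = (1−μ)s = 0.15×5.1684 = 0.775.

α = 4.393, β = 0.775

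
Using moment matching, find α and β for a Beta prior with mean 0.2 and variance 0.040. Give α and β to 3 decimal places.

α = 0.600, β = 2.400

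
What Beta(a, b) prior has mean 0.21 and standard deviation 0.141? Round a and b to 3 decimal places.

a = 1.542, b = 5.802

First σ² = 0.019881. Setting a = μn, b = (1−μ)n with n = a+b,
μ(1−μ)/(n+1) = 0.019881 ⇒ n+1 = 0.1659/0.019881 = 8.3447 ⇒ n = 7.3447.
Hence a = 0.21×7.3447 = 1.542, b = 0.79×7.3447 = 5.802.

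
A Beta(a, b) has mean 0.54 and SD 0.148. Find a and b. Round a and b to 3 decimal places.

a = 5.584, b = 4.757

σ² = 0.148² = 0.021904.
With s = a+b, Var = μ(1−μ)/(s+1), so s+1 = (0.54×0.46)/0.021904 = 11.3404 and s = 10.3404.
a = μs = 5.584, b = (1−μ)s = 4.757.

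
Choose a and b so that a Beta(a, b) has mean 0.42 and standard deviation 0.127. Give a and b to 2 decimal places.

Variance = 0.127² = 0.016129. The moment-matching identity a+b = μ(1−μ)/Var − 1 gives
a+b = 0.2436/0.016129 − 1 = 14.1032, so a = μ·14.1032 = 5.92 and b = (1−μ)·14.1032 = 8.18.

a = 5.92, b = 8.18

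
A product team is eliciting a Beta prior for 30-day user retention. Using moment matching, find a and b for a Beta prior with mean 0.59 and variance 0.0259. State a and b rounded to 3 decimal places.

Write ν = a+b; then a = μν and Var = μ(1−μ)/(ν+1).
ν = μ(1−μ)/Var − 1 = 0.2419/0.0259 − 1 = 8.3398.
a = 0.59·8.3398 = 4.920, b = 0.41·8.3398 = 3.419.

a = 4.920, b = 3.419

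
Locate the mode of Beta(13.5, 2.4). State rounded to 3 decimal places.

0.899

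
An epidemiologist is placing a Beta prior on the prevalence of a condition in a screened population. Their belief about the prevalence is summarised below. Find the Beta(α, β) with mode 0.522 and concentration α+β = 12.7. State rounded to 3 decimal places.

α = 6.585, β = 6.115

Mode = (α−1)/(κ−2) with κ = α+β, so α−1 = 0.522·10.7 = 5.585.
α = 6.585; β = κ − α = 6.115.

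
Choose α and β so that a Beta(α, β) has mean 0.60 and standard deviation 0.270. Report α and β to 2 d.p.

α = 1.38, β = 0.92

First σ² = 0.072900. Setting α = μn, β = (1−μ)n with n = α+β,
μ(1−μ)/(n+1) = 0.072900 ⇒ n+1 = 0.2400/0.072900 = 3.2922 ⇒ n = 2.2922.
Hence α = 0.60×2.2922 = 1.38, β = 0.40×2.2922 = 0.92.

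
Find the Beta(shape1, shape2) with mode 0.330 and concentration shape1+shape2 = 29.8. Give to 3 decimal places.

shape1 = 10.174, shape2 = 19.626

Mode = (shape1−1)/(κ−2) with κ = shape1+shape2, so shape1−1 = 0.330·27.8 = 9.174.
shape1 = 10.174; shape2 = κ − shape1 = 19.626.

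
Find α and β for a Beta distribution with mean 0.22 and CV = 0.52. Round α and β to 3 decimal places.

α = 2.665, β = 9.447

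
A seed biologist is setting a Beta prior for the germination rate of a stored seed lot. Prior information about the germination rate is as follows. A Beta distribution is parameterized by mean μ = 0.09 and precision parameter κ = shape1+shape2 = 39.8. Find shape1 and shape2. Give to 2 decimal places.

shape1 = μκ = 0.09×39.8 = 3.58 and shape2 = (1−μ)κ = 0.91×39.8 = 36.22.

shape1 = 3.58, shape2 = 36.22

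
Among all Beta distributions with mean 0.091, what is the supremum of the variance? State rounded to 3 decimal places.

0.083

For fixed mean μ the Beta variance is μ(1−μ)/(α+β+1), increasing as α+β decreases.
Its least upper bound (not attained) is μ(1−μ) = 0.091·0.909 = 0.083.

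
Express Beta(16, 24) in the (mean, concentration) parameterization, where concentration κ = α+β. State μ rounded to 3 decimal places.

κ = α+β = 16+24 = 40; μ = α/κ = 16/40 = 0.400.

μ = 0.400, κ = 40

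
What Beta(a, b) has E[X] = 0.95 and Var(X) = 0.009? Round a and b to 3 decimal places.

a = 4.064, b = 0.214

Let s = a+b. The Beta variance is μ(1−μ)/(s+1).
So s+1 = μ(1−μ)/σ² = (0.95×0.05)/0.009 = 0.0475/0.009 = 5.2778, giving s = 4.2778.
Then a = μs = 0.95×4.2778 = 4.064 and b = (1−μ)s = 0.05×4.2778 = 0.214.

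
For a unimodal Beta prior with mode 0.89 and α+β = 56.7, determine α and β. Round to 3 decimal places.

For α,β>1 the mode is (α−1)/(α+β−2), so α = mode·(κ−2)+1 = 0.89×54.7+1 = 49.683.
And β = (1−mode)·(κ−2)+1 = 0.11×54.7+1 = 7.017.

α = 49.683, β = 7.017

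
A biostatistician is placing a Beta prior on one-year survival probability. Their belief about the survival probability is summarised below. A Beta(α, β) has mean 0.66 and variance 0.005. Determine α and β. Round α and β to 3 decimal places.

Let s = α+β. The Beta variance is μ(1−μ)/(s+1).
So s+1 = μ(1−μ)/σ² = (0.66×0.34)/0.005 = 0.2244/0.005 = 44.8800, giving s = 43.8800.
Then α = μs = 0.66×43.8800 = 28.961 and β = (1−μ)s = 0.34×43.8800 = 14.919.

α = 28.961, β = 14.919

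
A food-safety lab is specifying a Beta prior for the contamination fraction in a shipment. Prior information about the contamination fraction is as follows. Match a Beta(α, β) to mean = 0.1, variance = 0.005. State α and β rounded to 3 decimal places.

α = 1.700, β = 15.300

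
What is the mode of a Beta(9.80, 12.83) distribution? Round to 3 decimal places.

0.427

The density x^(α−1)(1−x)^(β−1) is maximised at (α−1)/(α+β−2) = 8.80/20.63 = 0.427.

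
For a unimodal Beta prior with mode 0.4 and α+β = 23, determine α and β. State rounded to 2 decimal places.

For α,β>1 the mode is (α−1)/(α+β−2), so α = mode·(κ−2)+1 = 0.4×21+1 = 9.40.
And β = (1−mode)·(κ−2)+1 = 0.6×21+1 = 13.60.

α = 9.40, β = 13.60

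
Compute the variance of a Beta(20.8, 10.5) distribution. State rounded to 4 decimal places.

α+β = 31.3 and αβ = 218.40, so Var = αβ/[(α+β)²(α+β+1)] = 218.40/31643.987 = 0.0069.

0.0069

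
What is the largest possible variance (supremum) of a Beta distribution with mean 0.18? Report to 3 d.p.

Var = μ(1−μ)/(α+β+1), which approaches μ(1−μ) as α+β → 0.
So the supremum is μ(1−μ) = 0.18×0.82 = 0.148.

0.148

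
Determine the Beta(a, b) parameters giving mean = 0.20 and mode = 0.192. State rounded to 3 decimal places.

With s = a+b: μ = a/s and mode = (a−1)/(s−2). Eliminating a = μs,
μs − 1 = m(s−2) ⇒ s(μ−m) = 1−2m ⇒ s = 0.616/0.008 = 77.0000.
So a = μs = 15.400, b = (1−μ)s = 61.600.

a = 15.400, b = 61.600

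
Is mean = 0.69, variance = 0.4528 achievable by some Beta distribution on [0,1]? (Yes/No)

No

For any Beta, Var(X) < E[X]·(1−E[X]).
Here μ(1−μ) = 0.69×0.31 = 0.2139, and 0.4528 ≥ 0.2139.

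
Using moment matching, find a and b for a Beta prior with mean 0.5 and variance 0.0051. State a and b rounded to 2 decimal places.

a = 24.01, b = 24.01

Let s = a+b. The Beta variance is μ(1−μ)/(s+1).
So s+1 = μ(1−μ)/σ² = (0.5×0.5)/0.0051 = 0.25/0.0051 = 49.0196, giving s = 48.0196.
Then a = μs = 0.5×48.0196 = 24.01 and b = (1−μ)s = 0.5×48.0196 = 24.01.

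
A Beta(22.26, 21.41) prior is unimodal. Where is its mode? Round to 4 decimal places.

The density x^(α−1)(1−x)^(β−1) is maximised at (α−1)/(α+β−2) = 21.26/41.67 = 0.5102.

0.5102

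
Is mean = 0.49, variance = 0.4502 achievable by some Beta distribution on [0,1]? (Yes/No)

No

For any Beta, Var(X) < E[X]·(1−E[X]).
Here μ(1−μ) = 0.49×0.51 = 0.2499, and 0.4502 ≥ 0.2499.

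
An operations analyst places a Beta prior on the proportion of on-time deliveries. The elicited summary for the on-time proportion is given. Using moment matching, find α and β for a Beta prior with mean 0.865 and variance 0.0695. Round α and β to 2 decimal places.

α = 0.59, β = 0.09

By moment matching, α+β = μ(1−μ)/σ² − 1 = (0.865·0.135)/0.0695 − 1 = 1.6802 − 1 = 0.6802.
Since α/(α+β) = μ, α = 0.865·0.6802 = 0.59 and β = 0.135·0.6802 = 0.09.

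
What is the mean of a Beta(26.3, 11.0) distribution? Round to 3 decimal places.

0.705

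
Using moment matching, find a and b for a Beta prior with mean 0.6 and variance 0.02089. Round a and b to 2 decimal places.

a = 6.29, b = 4.20

By moment matching, a+b = μ(1−μ)/σ² − 1 = (0.6·0.4)/0.02089 − 1 = 11.4888 − 1 = 10.4888.
Since a/(a+b) = μ, a = 0.6·10.4888 = 6.29 and b = 0.4·10.4888 = 4.20.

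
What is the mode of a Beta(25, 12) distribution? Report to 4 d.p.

0.6857

The density x^(α−1)(1−x)^(β−1) is maximised at (α−1)/(α+β−2) = 24/35 = 0.6857.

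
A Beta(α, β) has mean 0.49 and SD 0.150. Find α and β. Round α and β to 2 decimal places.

σ² = 0.150² = 0.022500.
With s = α+β, Var = μ(1−μ)/(s+1), so s+1 = (0.49×0.51)/0.022500 = 11.1067 and s = 10.1067.
α = μs = 4.95, β = (1−μ)s = 5.15.

α = 4.95, β = 5.15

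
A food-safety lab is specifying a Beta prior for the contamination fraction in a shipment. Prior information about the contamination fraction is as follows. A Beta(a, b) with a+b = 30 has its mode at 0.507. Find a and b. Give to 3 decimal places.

a = 15.196, b = 14.804

Mode = (a−1)/(κ−2) with κ = a+b, so a−1 = 0.507·28 = 14.196.
a = 15.196; b = κ − a = 14.804.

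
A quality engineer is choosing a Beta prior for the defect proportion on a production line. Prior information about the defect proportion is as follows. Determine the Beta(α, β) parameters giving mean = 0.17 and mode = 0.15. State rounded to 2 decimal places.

With s = α+β: μ = α/s and mode = (α−1)/(s−2). Eliminating α = μs,
μs − 1 = m(s−2) ⇒ s(μ−m) = 1−2m ⇒ s = 0.70/0.02 = 35.0000.
So α = μs = 5.95, β = (1−μ)s = 29.05.

α = 5.95, β = 29.05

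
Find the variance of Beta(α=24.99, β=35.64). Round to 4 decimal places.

0.0039

α+β = 60.63 and αβ = 890.6436, so Var = αβ/[(α+β)²(α+β+1)] = 890.6436/226551.688947 = 0.0039.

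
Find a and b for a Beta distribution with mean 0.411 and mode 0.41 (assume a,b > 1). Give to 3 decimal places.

a = 73.980, b = 106.020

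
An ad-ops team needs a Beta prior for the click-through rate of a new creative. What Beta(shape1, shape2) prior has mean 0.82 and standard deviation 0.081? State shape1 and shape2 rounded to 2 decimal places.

shape1 = 17.63, shape2 = 3.87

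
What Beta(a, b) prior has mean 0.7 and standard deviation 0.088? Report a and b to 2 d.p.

σ² = 0.088² = 0.007744.
With s = a+b, Var = μ(1−μ)/(s+1), so s+1 = (0.7×0.3)/0.007744 = 27.1178 and s = 26.1178.
a = μs = 18.28, b = (1−μ)s = 7.84.

a = 18.28, b = 7.84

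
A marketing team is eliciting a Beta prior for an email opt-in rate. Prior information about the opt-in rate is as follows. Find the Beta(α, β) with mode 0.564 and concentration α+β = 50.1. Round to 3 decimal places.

α = 28.128, β = 21.972

Mode = (α−1)/(κ−2) with κ = α+β, so α−1 = 0.564·48.1 = 27.128.
α = 28.128; β = κ − α = 21.972.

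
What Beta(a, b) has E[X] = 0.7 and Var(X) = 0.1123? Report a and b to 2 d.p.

Write ν = a+b; then a = μν and Var = μ(1−μ)/(ν+1).
ν = μ(1−μ)/Var − 1 = 0.21/0.1123 − 1 = 0.8700.
a = 0.7·0.8700 = 0.61, b = 0.3·0.8700 = 0.26.

a = 0.61, b = 0.26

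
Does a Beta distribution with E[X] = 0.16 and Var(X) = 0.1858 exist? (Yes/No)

No

A Beta with mean μ has variance μ(1−μ)/(α+β+1) < μ(1−μ).
Here μ(1−μ) = 0.16×0.84 = 0.1344, and 0.1858 ≥ 0.1344.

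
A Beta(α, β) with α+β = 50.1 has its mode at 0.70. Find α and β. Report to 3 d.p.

Since the density peak of Beta(α,β) is at (α−1)/(α+β−2),
α = 1 + 0.70(50.1−2) = 34.670 and β = 50.1 − 34.670 = 15.430.

α = 34.670, β = 15.430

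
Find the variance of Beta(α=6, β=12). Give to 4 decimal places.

0.0117

μ = 6/18 = 0.333333; Var = μ(1−μ)/(α+β+1) = 0.2222222/19 = 0.0117.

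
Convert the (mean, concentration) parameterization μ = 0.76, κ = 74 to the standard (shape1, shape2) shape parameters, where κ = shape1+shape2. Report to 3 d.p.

Split κ in proportion μ : (1−μ): shape1 = 0.76·74 = 56.240, shape2 = 74 − 56.240 = 17.760.

shape1 = 56.240, shape2 = 17.760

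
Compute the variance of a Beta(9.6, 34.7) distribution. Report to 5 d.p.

Var = αβ/[(α+β)²(α+β+1)] = (9.6×34.7)/(44.3²×45.3) = 333.12/88900.797 = 0.00375.

0.00375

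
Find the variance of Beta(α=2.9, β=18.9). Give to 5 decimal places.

0.00506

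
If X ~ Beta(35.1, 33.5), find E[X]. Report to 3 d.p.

E[X] = α/(α+β) = 35.1/68.6 = 0.512.

0.512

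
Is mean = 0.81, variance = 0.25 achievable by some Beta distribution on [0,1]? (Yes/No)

No

The Beta variance bound is σ² < μ(1−μ).
Here μ(1−μ) = 0.81×0.19 = 0.1539, and 0.25 ≥ 0.1539.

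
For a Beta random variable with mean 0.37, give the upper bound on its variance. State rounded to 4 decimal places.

For fixed mean μ the Beta variance is μ(1−μ)/(α+β+1), increasing as α+β decreases.
Its least upper bound (not attained) is μ(1−μ) = 0.37·0.63 = 0.2331.

0.2331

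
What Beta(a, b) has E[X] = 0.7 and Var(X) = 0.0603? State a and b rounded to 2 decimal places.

a = 1.74, b = 0.74

By moment matching, a+b = μ(1−μ)/σ² − 1 = (0.7·0.3)/0.0603 − 1 = 3.4826 − 1 = 2.4826.
Since a/(a+b) = μ, a = 0.7·2.4826 = 1.74 and b = 0.3·2.4826 = 0.74.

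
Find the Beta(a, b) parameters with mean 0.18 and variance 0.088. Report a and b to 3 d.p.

a = 0.122, b = 0.555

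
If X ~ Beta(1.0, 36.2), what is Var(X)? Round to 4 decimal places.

0.0007

μ = 1.0/37.2 = 0.026882; Var = μ(1−μ)/(α+β+1) = 0.0261591/38.2 = 0.0007.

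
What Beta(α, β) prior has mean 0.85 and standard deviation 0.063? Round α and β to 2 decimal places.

α = 26.46, β = 4.67

Variance = 0.063² = 0.003969. The moment-matching identity α+β = μ(1−μ)/Var − 1 gives
α+β = 0.1275/0.003969 − 1 = 31.1240, so α = μ·31.1240 = 26.46 and β = (1−μ)·31.1240 = 4.67.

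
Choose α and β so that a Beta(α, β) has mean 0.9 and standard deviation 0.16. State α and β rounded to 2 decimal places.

α = 2.26, β = 0.25

Variance = 0.16² = 0.0256. The moment-matching identity α+β = μ(1−μ)/Var − 1 gives
α+β = 0.09/0.0256 − 1 = 2.5156, so α = μ·2.5156 = 2.26 and β = (1−μ)·2.5156 = 0.25.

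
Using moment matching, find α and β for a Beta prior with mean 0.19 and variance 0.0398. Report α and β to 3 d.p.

α = 0.545, β = 2.322

Let s = α+β. The Beta variance is μ(1−μ)/(s+1).
So s+1 = μ(1−μ)/σ² = (0.19×0.81)/0.0398 = 0.1539/0.0398 = 3.8668, giving s = 2.8668.
Then α = μs = 0.19×2.8668 = 0.545 and β = (1−μ)s = 0.81×2.8668 = 2.322.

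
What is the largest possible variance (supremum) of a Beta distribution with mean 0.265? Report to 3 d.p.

For fixed mean μ the Beta variance is μ(1−μ)/(α+β+1), increasing as α+β decreases.
Its least upper bound (not attained) is μ(1−μ) = 0.265·0.735 = 0.195.

0.195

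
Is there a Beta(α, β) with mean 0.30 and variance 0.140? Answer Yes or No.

Yes

The Beta variance bound is σ² < μ(1−μ).
Here μ(1−μ) = 0.30×0.70 = 0.2100, and 0.140 < 0.2100.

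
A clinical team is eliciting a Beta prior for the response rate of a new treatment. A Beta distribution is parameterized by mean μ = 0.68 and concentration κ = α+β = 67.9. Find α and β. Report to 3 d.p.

α = 46.172, β = 21.728

α = μκ = 0.68×67.9 = 46.172 and β = (1−μ)κ = 0.32×67.9 = 21.728.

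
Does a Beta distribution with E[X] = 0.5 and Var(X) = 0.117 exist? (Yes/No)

A Beta with mean μ has variance μ(1−μ)/(α+β+1) < μ(1−μ).
Here μ(1−μ) = 0.5×0.5 = 0.25, and 0.117 < 0.25.

Yes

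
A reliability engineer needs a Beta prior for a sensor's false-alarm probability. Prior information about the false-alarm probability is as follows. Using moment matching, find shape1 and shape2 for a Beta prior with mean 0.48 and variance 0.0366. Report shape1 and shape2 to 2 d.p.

shape1 = 2.79, shape2 = 3.03

By moment matching, shape1+shape2 = μ(1−μ)/σ² − 1 = (0.48·0.52)/0.0366 − 1 = 6.8197 − 1 = 5.8197.
Since shape1/(shape1+shape2) = μ, shape1 = 0.48·5.8197 = 2.79 and shape2 = 0.52·5.8197 = 3.03.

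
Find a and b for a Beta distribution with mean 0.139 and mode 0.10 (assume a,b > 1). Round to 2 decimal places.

With s = a+b: μ = a/s and mode = (a−1)/(s−2). Eliminating a = μs,
μs − 1 = m(s−2) ⇒ s(μ−m) = 1−2m ⇒ s = 0.80/0.039 = 20.5128.
So a = μs = 2.85, b = (1−μ)s = 17.66.

a = 2.85, b = 17.66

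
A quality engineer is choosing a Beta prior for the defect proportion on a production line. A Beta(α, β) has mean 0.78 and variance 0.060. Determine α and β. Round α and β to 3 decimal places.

α = 1.451, β = 0.409

Let s = α+β. The Beta variance is μ(1−μ)/(s+1).
So s+1 = μ(1−μ)/σ² = (0.78×0.22)/0.060 = 0.1716/0.060 = 2.8600, giving s = 1.8600.
Then α = μs = 0.78×1.8600 = 1.451 and β = (1−μ)s = 0.22×1.8600 = 0.409.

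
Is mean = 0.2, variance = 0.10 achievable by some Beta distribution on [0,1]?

Yes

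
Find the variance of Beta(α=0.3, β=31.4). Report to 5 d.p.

0.00029

μ = 0.3/31.7 = 0.009464; Var = μ(1−μ)/(α+β+1) = 0.0093742/32.7 = 0.00029.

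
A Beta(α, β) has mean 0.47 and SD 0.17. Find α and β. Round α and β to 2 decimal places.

α = 3.58, β = 4.04

First σ² = 0.0289. Setting α = μn, β = (1−μ)n with n = α+β,
μ(1−μ)/(n+1) = 0.0289 ⇒ n+1 = 0.2491/0.0289 = 8.6194 ⇒ n = 7.6194.
Hence α = 0.47×7.6194 = 3.58, β = 0.53×7.6194 = 4.04.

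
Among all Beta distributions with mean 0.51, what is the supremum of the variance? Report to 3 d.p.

0.250

For fixed mean μ the Beta variance is μ(1−μ)/(α+β+1), increasing as α+β decreases.
Its least upper bound (not attained) is μ(1−μ) = 0.51·0.49 = 0.250.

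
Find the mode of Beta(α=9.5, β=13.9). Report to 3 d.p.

The density x^(α−1)(1−x)^(β−1) is maximised at (α−1)/(α+β−2) = 8.5/21.4 = 0.397.

0.397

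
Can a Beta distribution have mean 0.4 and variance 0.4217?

No

A Beta with mean μ has variance μ(1−μ)/(α+β+1) < μ(1−μ).
Here μ(1−μ) = 0.4×0.6 = 0.24, and 0.4217 ≥ 0.24.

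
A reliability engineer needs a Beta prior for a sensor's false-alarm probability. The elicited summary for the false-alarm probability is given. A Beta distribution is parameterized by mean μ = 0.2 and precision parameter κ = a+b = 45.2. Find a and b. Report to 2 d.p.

Split κ in proportion μ : (1−μ): a = 0.2·45.2 = 9.04, b = 45.2 − 9.04 = 36.16.

a = 9.04, b = 36.16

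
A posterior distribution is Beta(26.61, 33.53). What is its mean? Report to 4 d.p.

E[X] = α/(α+β) = 26.61/60.14 = 0.4425.

0.4425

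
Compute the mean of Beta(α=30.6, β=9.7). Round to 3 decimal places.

The Beta mean is α/(α+β) = 30.6/(30.6+9.7) = 0.759.

0.759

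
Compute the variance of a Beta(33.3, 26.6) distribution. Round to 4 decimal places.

0.0041

Var = αβ/[(α+β)²(α+β+1)] = (33.3×26.6)/(59.9²×60.9) = 885.78/218509.809 = 0.0041.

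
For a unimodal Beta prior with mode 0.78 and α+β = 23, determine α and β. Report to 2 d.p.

For α,β>1 the mode is (α−1)/(α+β−2), so α = mode·(κ−2)+1 = 0.78×21+1 = 17.38.
And β = (1−mode)·(κ−2)+1 = 0.22×21+1 = 5.62.

α = 17.38, β = 5.62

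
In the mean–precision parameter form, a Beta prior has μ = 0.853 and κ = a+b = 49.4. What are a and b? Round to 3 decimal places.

a = 42.138, b = 7.262

Split κ in proportion μ : (1−μ): a = 0.853·49.4 = 42.138, b = 49.4 − 42.138 = 7.262.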